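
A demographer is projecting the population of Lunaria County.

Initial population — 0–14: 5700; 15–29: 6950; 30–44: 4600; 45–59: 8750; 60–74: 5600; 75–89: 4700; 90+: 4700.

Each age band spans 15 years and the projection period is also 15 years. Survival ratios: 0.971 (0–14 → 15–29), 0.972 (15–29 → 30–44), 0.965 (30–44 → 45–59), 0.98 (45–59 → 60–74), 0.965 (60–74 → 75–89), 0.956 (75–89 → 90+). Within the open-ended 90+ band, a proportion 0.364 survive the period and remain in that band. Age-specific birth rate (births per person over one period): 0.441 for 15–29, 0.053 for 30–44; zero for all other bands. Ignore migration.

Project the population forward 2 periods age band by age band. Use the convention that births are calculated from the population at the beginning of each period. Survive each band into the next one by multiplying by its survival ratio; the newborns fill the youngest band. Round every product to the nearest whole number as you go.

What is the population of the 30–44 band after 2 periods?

Numbering the groups 1..7 from youngest to oldest:
— Period 1 —
Births: 6950 * 0.441 = 3065 ; 4600 * 0.053 = 244 — total 3309
Group 2: 5700 * 0.971 = 5535
Group 3: 6950 * 0.972 = 6755
Group 4: 4600 * 0.965 = 4439
Group 5: 8750 * 0.98 = 8575
Group 6: 5600 * 0.965 = 5404
Group 7: 4700 * 0.956 + 4700 * 0.364 = 4493 + 1711 = 6204
Population now: 0–14=3309, 15–29=5535, 30–44=6755, 45–59=4439, 60–74=8575, 75–89=5404, 90+=6204
— Period 2 —
Births: 5535 * 0.441 = 2441 ; 6755 * 0.053 = 358 — total 2799
Group 2: 3309 * 0.971 = 3213
Group 3: 5535 * 0.972 = 5380
Group 4: 6755 * 0.965 = 6519
Group 5: 4439 * 0.98 = 4350
Group 6: 8575 * 0.965 = 8275
Group 7: 5404 * 0.956 + 6204 * 0.364 = 5166 + 2258 = 7424
Population now: 0–14=2799, 15–29=3213, 30–44=5380, 45–59=6519, 60–74=4350, 75–89=8275, 90+=7424

5380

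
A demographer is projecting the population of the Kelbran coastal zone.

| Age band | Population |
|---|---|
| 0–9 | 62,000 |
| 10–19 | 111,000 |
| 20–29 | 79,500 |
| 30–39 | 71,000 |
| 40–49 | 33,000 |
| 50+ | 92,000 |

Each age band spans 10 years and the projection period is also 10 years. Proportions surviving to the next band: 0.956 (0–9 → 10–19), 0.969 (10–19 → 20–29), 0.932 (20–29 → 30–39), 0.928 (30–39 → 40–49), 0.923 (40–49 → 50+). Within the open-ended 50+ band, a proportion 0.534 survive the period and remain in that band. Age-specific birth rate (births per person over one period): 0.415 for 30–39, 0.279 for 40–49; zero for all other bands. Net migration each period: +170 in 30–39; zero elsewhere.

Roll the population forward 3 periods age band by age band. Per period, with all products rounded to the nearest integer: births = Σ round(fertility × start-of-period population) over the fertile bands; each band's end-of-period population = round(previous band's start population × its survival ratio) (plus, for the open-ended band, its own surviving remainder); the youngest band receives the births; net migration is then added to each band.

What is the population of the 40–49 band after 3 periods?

Numbering the bands 1..6 from youngest to oldest:
After projecting period 1:
Births: 71000 * 0.415 = 29465 ; 33000 * 0.279 = 9207 → total 38672
Band 2: 62000 * 0.956 = 59272
Band 3: 111000 * 0.969 = 107559
Band 4: 79500 * 0.932 = 74094
Band 5: 71000 * 0.928 = 65888
Band 6: 33000 * 0.923 + 92000 * 0.534 = 30459 + 49128 = 79587
Net migration: Band 4 + 170 → 74264
Giving 38672 / 59272 / 107559 / 74264 / 65888 / 79587.
After projecting period 2:
Births: 74264 * 0.415 = 30820 ; 65888 * 0.279 = 18383 → total 49203
Band 2: 38672 * 0.956 = 36970
Band 3: 59272 * 0.969 = 57435
Band 4: 107559 * 0.932 = 100245
Band 5: 74264 * 0.928 = 68917
Band 6: 65888 * 0.923 + 79587 * 0.534 = 60815 + 42499 = 103314
Net migration: Band 4 + 170 → 100415
Giving 49203 / 36970 / 57435 / 100415 / 68917 / 103314.
After projecting period 3:
Births: 100415 * 0.415 = 41672 ; 68917 * 0.279 = 19228 → total 60900
Band 2: 49203 * 0.956 = 47038
Band 3: 36970 * 0.969 = 35824
Band 4: 57435 * 0.932 = 53529
Band 5: 100415 * 0.928 = 93185
Band 6: 68917 * 0.923 + 103314 * 0.534 = 63610 + 55170 = 118780
Net migration: Band 4 + 170 → 53699
Giving 60900 / 47038 / 35824 / 53699 / 93185 / 118780.

93185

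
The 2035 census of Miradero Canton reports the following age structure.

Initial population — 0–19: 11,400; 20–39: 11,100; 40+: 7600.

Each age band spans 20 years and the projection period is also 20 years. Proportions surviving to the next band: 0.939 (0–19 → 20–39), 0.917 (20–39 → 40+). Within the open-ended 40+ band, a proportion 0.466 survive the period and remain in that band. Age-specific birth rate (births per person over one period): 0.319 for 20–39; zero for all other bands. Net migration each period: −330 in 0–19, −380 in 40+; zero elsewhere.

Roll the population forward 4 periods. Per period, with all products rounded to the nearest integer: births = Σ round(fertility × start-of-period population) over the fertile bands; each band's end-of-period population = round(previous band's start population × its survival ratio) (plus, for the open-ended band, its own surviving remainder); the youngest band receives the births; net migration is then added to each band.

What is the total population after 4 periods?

7974

Let band 1 be 0–19 through band 3 = 40+.
Period 1:
Births: 11100 × 0.319 = 3541
Band 2: 11400 × 0.939 = 10705
Band 3: 11100 × 0.917 + 7600 × 0.466 = 10179 + 3542 = 13721
Net migration: Band 1 − 330 → 3211; Band 3 − 380 → 13341
→ [3211, 10705, 13341]
Period 2:
Births: 10705 × 0.319 = 3415
Band 2: 3211 × 0.939 = 3015
Band 3: 10705 × 0.917 + 13341 × 0.466 = 9816 + 6217 = 16033
Net migration: Band 1 − 330 → 3085; Band 3 − 380 → 15653
→ [3085, 3015, 15653]
Period 3:
Births: 3015 × 0.319 = 962
Band 2: 3085 × 0.939 = 2897
Band 3: 3015 × 0.917 + 15653 × 0.466 = 2765 + 7294 = 10059
Net migration: Band 1 − 330 → 632; Band 3 − 380 → 9679
→ [632, 2897, 9679]
Period 4:
Births: 2897 × 0.319 = 924
Band 2: 632 × 0.939 = 593
Band 3: 2897 × 0.917 + 9679 × 0.466 = 2657 + 4510 = 7167
Net migration: Band 1 − 330 → 594; Band 3 − 380 → 6787
→ [594, 593, 6787]
Total after period 4: 594 + 593 + 6787 = 7974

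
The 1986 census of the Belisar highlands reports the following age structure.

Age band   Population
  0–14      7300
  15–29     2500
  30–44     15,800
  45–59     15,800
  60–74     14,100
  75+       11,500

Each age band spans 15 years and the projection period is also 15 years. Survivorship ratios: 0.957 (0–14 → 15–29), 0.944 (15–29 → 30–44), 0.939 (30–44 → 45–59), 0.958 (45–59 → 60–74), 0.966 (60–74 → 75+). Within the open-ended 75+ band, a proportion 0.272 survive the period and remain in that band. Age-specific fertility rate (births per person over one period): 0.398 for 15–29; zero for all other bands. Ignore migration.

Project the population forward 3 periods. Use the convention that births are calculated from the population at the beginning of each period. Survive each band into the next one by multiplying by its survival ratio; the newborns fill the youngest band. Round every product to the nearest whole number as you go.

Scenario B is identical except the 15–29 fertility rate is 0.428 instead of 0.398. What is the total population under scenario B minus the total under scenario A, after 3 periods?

328

[period 1]
Births: 2500 × 0.398 = 995
15–29: 7300 × 0.957 = 6986
30–44: 2500 × 0.944 = 2360
45–59: 15800 × 0.939 = 14836
60–74: 15800 × 0.958 = 15136
75+: 14100 × 0.966 + 11500 × 0.272 = 13621 + 3128 = 16749
Population now: 0–14=995, 15–29=6986, 30–44=2360, 45–59=14836, 60–74=15136, 75+=16749
[period 2]
Births: 6986 × 0.398 = 2780
15–29: 995 × 0.957 = 952
30–44: 6986 × 0.944 = 6595
45–59: 2360 × 0.939 = 2216
60–74: 14836 × 0.958 = 14213
75+: 15136 × 0.966 + 16749 × 0.272 = 14621 + 4556 = 19177
Population now: 0–14=2780, 15–29=952, 30–44=6595, 45–59=2216, 60–74=14213, 75+=19177
[period 3]
Births: 952 × 0.398 = 379
15–29: 2780 × 0.957 = 2660
30–44: 952 × 0.944 = 899
45–59: 6595 × 0.939 = 6193
60–74: 2216 × 0.958 = 2123
75+: 14213 × 0.966 + 19177 × 0.272 = 13730 + 5216 = 18946
Population now: 0–14=379, 15–29=2660, 30–44=899, 45–59=6193, 60–74=2123, 75+=18946
Scenario A total after 3 periods: 31200
Scenario B projection —
[period 1]
Births: 2500 × 0.428 = 1070
15–29: 7300 × 0.957 = 6986
30–44: 2500 × 0.944 = 2360
45–59: 15800 × 0.939 = 14836
60–74: 15800 × 0.958 = 15136
75+: 14100 × 0.966 + 11500 × 0.272 = 13621 + 3128 = 16749
Population now: 0–14=1070, 15–29=6986, 30–44=2360, 45–59=14836, 60–74=15136, 75+=16749
[period 2]
Births: 6986 × 0.428 = 2990
15–29: 1070 × 0.957 = 1024
30–44: 6986 × 0.944 = 6595
45–59: 2360 × 0.939 = 2216
60–74: 14836 × 0.958 = 14213
75+: 15136 × 0.966 + 16749 × 0.272 = 14621 + 4556 = 19177
Population now: 0–14=2990, 15–29=1024, 30–44=6595, 45–59=2216, 60–74=14213, 75+=19177
[period 3]
Births: 1024 × 0.428 = 438
15–29: 2990 × 0.957 = 2861
30–44: 1024 × 0.944 = 967
45–59: 6595 × 0.939 = 6193
60–74: 2216 × 0.958 = 2123
75+: 14213 × 0.966 + 19177 × 0.272 = 13730 + 5216 = 18946
Population now: 0–14=438, 15–29=2861, 30–44=967, 45–59=6193, 60–74=2123, 75+=18946
Scenario B total after 3 periods: 31528
Difference B − A = 31528 − 31200 = 328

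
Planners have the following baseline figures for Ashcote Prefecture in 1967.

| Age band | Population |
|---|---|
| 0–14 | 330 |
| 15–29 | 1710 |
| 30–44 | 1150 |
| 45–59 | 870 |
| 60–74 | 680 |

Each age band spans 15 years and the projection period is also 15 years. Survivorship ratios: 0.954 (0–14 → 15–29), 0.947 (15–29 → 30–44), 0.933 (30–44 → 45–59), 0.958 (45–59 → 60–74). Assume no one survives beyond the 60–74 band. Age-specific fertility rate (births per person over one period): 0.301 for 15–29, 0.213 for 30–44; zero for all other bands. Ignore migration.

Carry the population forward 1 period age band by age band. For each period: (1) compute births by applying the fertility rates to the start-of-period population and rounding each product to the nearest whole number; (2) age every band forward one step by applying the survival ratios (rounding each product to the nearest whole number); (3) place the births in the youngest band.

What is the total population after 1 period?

Period 1:
Births: 1710 * 0.301 = 515  |  1150 * 0.213 = 245 ⇒ total 760
15–29: 330 * 0.954 = 315
30–44: 1710 * 0.947 = 1619
45–59: 1150 * 0.933 = 1073
60–74: 870 * 0.958 = 833
→ [760, 315, 1619, 1073, 833]
Total after period 1: 760 + 315 + 1619 + 1073 + 833 = 4600

4600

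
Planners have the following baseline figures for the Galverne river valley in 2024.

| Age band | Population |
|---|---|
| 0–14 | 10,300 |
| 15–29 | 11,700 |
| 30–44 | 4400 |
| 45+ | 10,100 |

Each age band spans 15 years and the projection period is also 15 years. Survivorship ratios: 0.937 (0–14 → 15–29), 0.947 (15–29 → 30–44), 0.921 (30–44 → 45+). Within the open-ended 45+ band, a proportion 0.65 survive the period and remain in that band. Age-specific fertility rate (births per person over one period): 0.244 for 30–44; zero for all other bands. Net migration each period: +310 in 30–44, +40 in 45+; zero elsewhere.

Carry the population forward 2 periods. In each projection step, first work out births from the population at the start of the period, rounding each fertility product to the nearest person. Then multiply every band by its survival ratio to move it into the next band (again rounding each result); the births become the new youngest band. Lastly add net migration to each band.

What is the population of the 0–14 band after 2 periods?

2779

Period 1.
Births: 4400 × 0.244 = 1074
15–29: 10300 × 0.937 = 9651
30–44: 11700 × 0.947 = 11080
45+: 4400 × 0.921 + 10100 × 0.65 = 4052 + 6565 = 10617
Net migration: 30–44 + 310 → 11390; 45+ + 40 → 10657
→ [1074, 9651, 11390, 10657]
Period 2.
Births: 11390 × 0.244 = 2779
15–29: 1074 × 0.937 = 1006
30–44: 9651 × 0.947 = 9139
45+: 11390 × 0.921 + 10657 × 0.65 = 10490 + 6927 = 17417
Net migration: 30–44 + 310 → 9449; 45+ + 40 → 17457
→ [2779, 1006, 9449, 17457]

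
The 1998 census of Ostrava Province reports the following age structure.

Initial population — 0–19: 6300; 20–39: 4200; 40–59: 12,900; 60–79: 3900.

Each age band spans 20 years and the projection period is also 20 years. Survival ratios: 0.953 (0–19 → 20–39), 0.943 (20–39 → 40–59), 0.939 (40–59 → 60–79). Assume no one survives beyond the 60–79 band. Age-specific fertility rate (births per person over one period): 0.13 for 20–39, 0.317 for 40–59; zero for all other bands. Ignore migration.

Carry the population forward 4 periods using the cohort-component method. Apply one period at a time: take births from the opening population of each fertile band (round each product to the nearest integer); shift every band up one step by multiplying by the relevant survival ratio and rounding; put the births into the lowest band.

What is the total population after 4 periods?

Call the bands 1 to 4, youngest first.
[period 1]
Births: 4200 × 0.13 = 546  |  12900 × 0.317 = 4089 → 4635
Band 2: 6300 × 0.953 = 6004
Band 3: 4200 × 0.943 = 3961
Band 4: 12900 × 0.939 = 12113
Population now: 0–19=4635, 20–39=6004, 40–59=3961, 60–79=12113
[period 2]
Births: 6004 × 0.13 = 781  |  3961 × 0.317 = 1256 → 2037
Band 2: 4635 × 0.953 = 4417
Band 3: 6004 × 0.943 = 5662
Band 4: 3961 × 0.939 = 3719
Population now: 0–19=2037, 20–39=4417, 40–59=5662, 60–79=3719
[period 3]
Births: 4417 × 0.13 = 574  |  5662 × 0.317 = 1795 → 2369
Band 2: 2037 × 0.953 = 1941
Band 3: 4417 × 0.943 = 4165
Band 4: 5662 × 0.939 = 5317
Population now: 0–19=2369, 20–39=1941, 40–59=4165, 60–79=5317
[period 4]
Births: 1941 × 0.13 = 252  |  4165 × 0.317 = 1320 → 1572
Band 2: 2369 × 0.953 = 2258
Band 3: 1941 × 0.943 = 1830
Band 4: 4165 × 0.939 = 3911
Population now: 0–19=1572, 20–39=2258, 40–59=1830, 60–79=3911
Total after period 4: 1572 + 2258 + 1830 + 3911 = 9571

9571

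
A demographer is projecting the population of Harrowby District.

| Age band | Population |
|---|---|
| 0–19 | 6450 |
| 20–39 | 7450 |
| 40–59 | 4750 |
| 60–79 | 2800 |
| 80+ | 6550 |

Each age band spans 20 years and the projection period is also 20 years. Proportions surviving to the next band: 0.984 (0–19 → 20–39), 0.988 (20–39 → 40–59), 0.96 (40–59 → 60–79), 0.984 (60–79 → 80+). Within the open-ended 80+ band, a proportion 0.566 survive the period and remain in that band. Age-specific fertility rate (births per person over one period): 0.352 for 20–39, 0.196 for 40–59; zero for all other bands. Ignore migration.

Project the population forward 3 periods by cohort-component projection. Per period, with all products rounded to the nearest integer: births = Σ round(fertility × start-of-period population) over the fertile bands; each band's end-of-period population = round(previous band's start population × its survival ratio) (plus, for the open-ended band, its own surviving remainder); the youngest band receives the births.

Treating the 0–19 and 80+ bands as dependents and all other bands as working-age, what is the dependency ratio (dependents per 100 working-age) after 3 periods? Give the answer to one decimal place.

107.1

Period 1:
Births: 7450 × 0.352 = 2622 ; 4750 × 0.196 = 931 → 3553
20–39: 6450 × 0.984 = 6347
40–59: 7450 × 0.988 = 7361
60–79: 4750 × 0.96 = 4560
80+: 2800 × 0.984 + 6550 × 0.566 = 2755 + 3707 = 6462
Giving 3553 / 6347 / 7361 / 4560 / 6462.
Period 2:
Births: 6347 × 0.352 = 2234 ; 7361 × 0.196 = 1443 → 3677
20–39: 3553 × 0.984 = 3496
40–59: 6347 × 0.988 = 6271
60–79: 7361 × 0.96 = 7067
80+: 4560 × 0.984 + 6462 × 0.566 = 4487 + 3657 = 8144
Giving 3677 / 3496 / 6271 / 7067 / 8144.
Period 3:
Births: 3496 × 0.352 = 1231 ; 6271 × 0.196 = 1229 → 2460
20–39: 3677 × 0.984 = 3618
40–59: 3496 × 0.988 = 3454
60–79: 6271 × 0.96 = 6020
80+: 7067 × 0.984 + 8144 × 0.566 = 6954 + 4610 = 11564
Giving 2460 / 3618 / 3454 / 6020 / 11564.
Dependents (band 0–19 + band 80+) = 2460 + 11564 = 14024; working-age = 13092; ratio = 14024/13092 × 100 = 107.1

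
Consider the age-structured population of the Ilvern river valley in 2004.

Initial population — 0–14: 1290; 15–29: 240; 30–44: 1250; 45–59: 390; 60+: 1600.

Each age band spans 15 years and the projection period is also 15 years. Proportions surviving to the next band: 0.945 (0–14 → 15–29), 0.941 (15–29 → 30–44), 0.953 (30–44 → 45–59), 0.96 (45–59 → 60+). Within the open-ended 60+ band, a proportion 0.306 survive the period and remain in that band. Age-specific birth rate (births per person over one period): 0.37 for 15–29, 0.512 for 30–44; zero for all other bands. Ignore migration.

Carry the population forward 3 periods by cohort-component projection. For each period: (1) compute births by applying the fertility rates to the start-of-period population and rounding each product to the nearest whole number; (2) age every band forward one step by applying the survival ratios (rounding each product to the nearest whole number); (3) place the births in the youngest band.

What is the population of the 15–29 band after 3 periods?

536

Numbering the bands 1..5 from youngest to oldest:
After projecting period 1:
Births: 240 * 0.37 = 89  |  1250 * 0.512 = 640 → 729
Band 2: 1290 * 0.945 = 1219
Band 3: 240 * 0.941 = 226
Band 4: 1250 * 0.953 = 1191
Band 5: 390 * 0.96 + 1600 * 0.306 = 374 + 490 = 864
Giving 729 / 1219 / 226 / 1191 / 864.
After projecting period 2:
Births: 1219 * 0.37 = 451  |  226 * 0.512 = 116 → 567
Band 2: 729 * 0.945 = 689
Band 3: 1219 * 0.941 = 1147
Band 4: 226 * 0.953 = 215
Band 5: 1191 * 0.96 + 864 * 0.306 = 1143 + 264 = 1407
Giving 567 / 689 / 1147 / 215 / 1407.
After projecting period 3:
Births: 689 * 0.37 = 255  |  1147 * 0.512 = 587 → 842
Band 2: 567 * 0.945 = 536
Band 3: 689 * 0.941 = 648
Band 4: 1147 * 0.953 = 1093
Band 5: 215 * 0.96 + 1407 * 0.306 = 206 + 431 = 637
Giving 842 / 536 / 648 / 1093 / 637.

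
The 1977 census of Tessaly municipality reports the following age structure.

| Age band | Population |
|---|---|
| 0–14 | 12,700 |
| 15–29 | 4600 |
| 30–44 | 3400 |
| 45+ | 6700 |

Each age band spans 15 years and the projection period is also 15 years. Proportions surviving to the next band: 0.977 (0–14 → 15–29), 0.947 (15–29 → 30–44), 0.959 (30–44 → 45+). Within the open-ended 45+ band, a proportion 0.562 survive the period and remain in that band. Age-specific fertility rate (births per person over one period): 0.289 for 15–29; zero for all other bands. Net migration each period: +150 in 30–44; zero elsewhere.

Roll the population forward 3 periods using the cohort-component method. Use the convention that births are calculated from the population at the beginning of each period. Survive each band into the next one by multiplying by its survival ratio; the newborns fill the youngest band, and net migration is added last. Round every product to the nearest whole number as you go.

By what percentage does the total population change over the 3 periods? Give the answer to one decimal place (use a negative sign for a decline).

Call the groups 1 to 4, youngest first.
After projecting period 1:
Births: 4600 × 0.289 = 1329
Group 2: 12700 × 0.977 = 12408
Group 3: 4600 × 0.947 = 4356
Group 4: 3400 × 0.959 + 6700 × 0.562 = 3261 + 3765 = 7026
Net migration: Group 3 + 150 → 4506
Giving 1329 / 12408 / 4506 / 7026.
After projecting period 2:
Births: 12408 × 0.289 = 3586
Group 2: 1329 × 0.977 = 1298
Group 3: 12408 × 0.947 = 11750
Group 4: 4506 × 0.959 + 7026 × 0.562 = 4321 + 3949 = 8270
Net migration: Group 3 + 150 → 11900
Giving 3586 / 1298 / 11900 / 8270.
After projecting period 3:
Births: 1298 × 0.289 = 375
Group 2: 3586 × 0.977 = 3504
Group 3: 1298 × 0.947 = 1229
Group 4: 11900 × 0.959 + 8270 × 0.562 = 11412 + 4648 = 16060
Net migration: Group 3 + 150 → 1379
Giving 375 / 3504 / 1379 / 16060.
Total: 27400 → 21318; change = -6082; percentage change = -22.2%

-22.2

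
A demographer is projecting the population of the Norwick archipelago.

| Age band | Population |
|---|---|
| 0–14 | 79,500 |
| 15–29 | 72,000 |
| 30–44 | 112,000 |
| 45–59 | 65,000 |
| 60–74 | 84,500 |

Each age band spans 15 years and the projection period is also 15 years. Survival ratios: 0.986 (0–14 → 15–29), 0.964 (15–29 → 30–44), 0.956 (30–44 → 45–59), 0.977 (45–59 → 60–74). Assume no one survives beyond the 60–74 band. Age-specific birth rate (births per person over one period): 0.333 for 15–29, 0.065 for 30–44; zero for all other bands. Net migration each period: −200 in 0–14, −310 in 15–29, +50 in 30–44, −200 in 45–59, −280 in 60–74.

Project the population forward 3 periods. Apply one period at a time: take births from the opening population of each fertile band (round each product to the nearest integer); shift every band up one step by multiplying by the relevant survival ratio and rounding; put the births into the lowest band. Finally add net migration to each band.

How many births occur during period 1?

Numbering the groups 1..5 from youngest to oldest:
After projecting period 1:
Births: 72000 × 0.333 = 23976, 112000 × 0.065 = 7280 ⇒ total 31256
Group 2: 79500 × 0.986 = 78387
Group 3: 72000 × 0.964 = 69408
Group 4: 112000 × 0.956 = 107072
Group 5: 65000 × 0.977 = 63505
Net migration: Group 1 − 200 → 31056; Group 2 − 310 → 78077; Group 3 + 50 → 69458; Group 4 − 200 → 106872; Group 5 − 280 → 63225
Population now: 0–14=31056, 15–29=78077, 30–44=69458, 45–59=106872, 60–74=63225

31256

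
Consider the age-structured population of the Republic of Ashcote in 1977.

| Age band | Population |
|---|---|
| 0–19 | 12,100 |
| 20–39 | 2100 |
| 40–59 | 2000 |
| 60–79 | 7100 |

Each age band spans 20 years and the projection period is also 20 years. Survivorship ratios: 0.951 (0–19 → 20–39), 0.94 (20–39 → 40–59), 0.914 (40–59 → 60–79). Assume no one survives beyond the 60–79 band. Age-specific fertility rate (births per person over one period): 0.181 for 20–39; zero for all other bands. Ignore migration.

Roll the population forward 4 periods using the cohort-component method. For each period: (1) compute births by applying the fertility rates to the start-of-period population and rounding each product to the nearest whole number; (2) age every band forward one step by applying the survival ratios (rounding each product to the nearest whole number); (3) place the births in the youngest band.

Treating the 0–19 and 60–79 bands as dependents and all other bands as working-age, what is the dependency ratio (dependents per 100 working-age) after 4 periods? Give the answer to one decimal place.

34.8

Call the bands 1 to 4, youngest first.
After projecting period 1:
Births: 2100 * 0.181 = 380
Band 2: 12100 * 0.951 = 11507
Band 3: 2100 * 0.94 = 1974
Band 4: 2000 * 0.914 = 1828
→ [380, 11507, 1974, 1828]
After projecting period 2:
Births: 11507 * 0.181 = 2083
Band 2: 380 * 0.951 = 361
Band 3: 11507 * 0.94 = 10817
Band 4: 1974 * 0.914 = 1804
→ [2083, 361, 10817, 1804]
After projecting period 3:
Births: 361 * 0.181 = 65
Band 2: 2083 * 0.951 = 1981
Band 3: 361 * 0.94 = 339
Band 4: 10817 * 0.914 = 9887
→ [65, 1981, 339, 9887]
After projecting period 4:
Births: 1981 * 0.181 = 359
Band 2: 65 * 0.951 = 62
Band 3: 1981 * 0.94 = 1862
Band 4: 339 * 0.914 = 310
→ [359, 62, 1862, 310]
Dependents (band 0–19 + band 60–79) = 359 + 310 = 669; working-age = 1924; ratio = 669/1924 × 100 = 34.8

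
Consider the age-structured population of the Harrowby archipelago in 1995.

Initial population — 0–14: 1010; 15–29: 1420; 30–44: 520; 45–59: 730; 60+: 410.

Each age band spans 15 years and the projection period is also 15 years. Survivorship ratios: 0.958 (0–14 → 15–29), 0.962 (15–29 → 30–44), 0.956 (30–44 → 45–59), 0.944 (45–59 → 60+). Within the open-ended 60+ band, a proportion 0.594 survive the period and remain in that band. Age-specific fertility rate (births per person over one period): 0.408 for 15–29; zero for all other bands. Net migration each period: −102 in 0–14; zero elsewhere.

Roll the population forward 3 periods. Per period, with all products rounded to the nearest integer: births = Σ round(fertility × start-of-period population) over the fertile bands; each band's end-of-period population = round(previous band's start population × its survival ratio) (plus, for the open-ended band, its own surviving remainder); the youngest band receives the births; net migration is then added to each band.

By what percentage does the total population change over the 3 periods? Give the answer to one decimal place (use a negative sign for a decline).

[period 1]
Births: 1420 × 0.408 = 579
15–29: 1010 × 0.958 = 968
30–44: 1420 × 0.962 = 1366
45–59: 520 × 0.956 = 497
60+: 730 × 0.944 + 410 × 0.594 = 689 + 244 = 933
Net migration: 0–14 − 102 → 477
Population now: 0–14=477, 15–29=968, 30–44=1366, 45–59=497, 60+=933
[period 2]
Births: 968 × 0.408 = 395
15–29: 477 × 0.958 = 457
30–44: 968 × 0.962 = 931
45–59: 1366 × 0.956 = 1306
60+: 497 × 0.944 + 933 × 0.594 = 469 + 554 = 1023
Net migration: 0–14 − 102 → 293
Population now: 0–14=293, 15–29=457, 30–44=931, 45–59=1306, 60+=1023
[period 3]
Births: 457 × 0.408 = 186
15–29: 293 × 0.958 = 281
30–44: 457 × 0.962 = 440
45–59: 931 × 0.956 = 890
60+: 1306 × 0.944 + 1023 × 0.594 = 1233 + 608 = 1841
Net migration: 0–14 − 102 → 84
Population now: 0–14=84, 15–29=281, 30–44=440, 45–59=890, 60+=1841
Total: 4090 → 3536; change = -554; percentage change = -13.5%

-13.5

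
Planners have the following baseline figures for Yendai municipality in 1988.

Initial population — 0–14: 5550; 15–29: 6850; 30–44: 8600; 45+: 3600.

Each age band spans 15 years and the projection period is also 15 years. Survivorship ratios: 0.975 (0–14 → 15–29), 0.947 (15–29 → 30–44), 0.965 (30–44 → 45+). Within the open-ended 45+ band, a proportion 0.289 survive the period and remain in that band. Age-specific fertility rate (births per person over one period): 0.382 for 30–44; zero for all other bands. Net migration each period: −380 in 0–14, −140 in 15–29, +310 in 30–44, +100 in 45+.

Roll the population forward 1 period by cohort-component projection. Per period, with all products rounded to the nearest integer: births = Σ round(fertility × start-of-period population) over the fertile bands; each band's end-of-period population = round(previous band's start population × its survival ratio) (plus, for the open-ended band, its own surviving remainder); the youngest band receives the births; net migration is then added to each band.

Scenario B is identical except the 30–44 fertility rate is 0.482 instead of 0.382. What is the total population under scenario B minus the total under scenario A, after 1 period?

860

After projecting period 1:
Births: 8600 * 0.382 = 3285
15–29: 5550 * 0.975 = 5411
30–44: 6850 * 0.947 = 6487
45+: 8600 * 0.965 + 3600 * 0.289 = 8299 + 1040 = 9339
Net migration: 0–14 − 380 → 2905; 15–29 − 140 → 5271; 30–44 + 310 → 6797; 45+ + 100 → 9439
Population now: 0–14=2905, 15–29=5271, 30–44=6797, 45+=9439
Scenario A total after 1 period: 24412
Scenario B projection —
After projecting period 1:
Births: 8600 * 0.482 = 4145
15–29: 5550 * 0.975 = 5411
30–44: 6850 * 0.947 = 6487
45+: 8600 * 0.965 + 3600 * 0.289 = 8299 + 1040 = 9339
Net migration: 0–14 − 380 → 3765; 15–29 − 140 → 5271; 30–44 + 310 → 6797; 45+ + 100 → 9439
Population now: 0–14=3765, 15–29=5271, 30–44=6797, 45+=9439
Scenario B total after 1 period: 25272
Difference B − A = 25272 − 24412 = 860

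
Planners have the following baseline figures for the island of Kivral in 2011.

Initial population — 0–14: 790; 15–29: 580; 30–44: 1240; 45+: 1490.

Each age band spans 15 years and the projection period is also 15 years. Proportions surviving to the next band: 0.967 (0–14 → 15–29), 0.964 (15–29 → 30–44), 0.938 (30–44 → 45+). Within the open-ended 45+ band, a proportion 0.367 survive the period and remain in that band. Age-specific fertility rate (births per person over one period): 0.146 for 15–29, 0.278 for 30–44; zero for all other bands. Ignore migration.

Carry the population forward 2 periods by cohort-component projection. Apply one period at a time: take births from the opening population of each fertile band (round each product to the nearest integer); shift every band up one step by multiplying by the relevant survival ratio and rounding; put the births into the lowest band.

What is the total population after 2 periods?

Let group 1 be 0–14 through group 4 = 45+.
Period 1:
Births: 580 × 0.146 = 85, 1240 × 0.278 = 345 — total 430
Group 2: 790 × 0.967 = 764
Group 3: 580 × 0.964 = 559
Group 4: 1240 × 0.938 + 1490 × 0.367 = 1163 + 547 = 1710
Giving 430 / 764 / 559 / 1710.
Period 2:
Births: 764 × 0.146 = 112, 559 × 0.278 = 155 — total 267
Group 2: 430 × 0.967 = 416
Group 3: 764 × 0.964 = 736
Group 4: 559 × 0.938 + 1710 × 0.367 = 524 + 628 = 1152
Giving 267 / 416 / 736 / 1152.
Total after period 2: 267 + 416 + 736 + 1152 = 2571

2571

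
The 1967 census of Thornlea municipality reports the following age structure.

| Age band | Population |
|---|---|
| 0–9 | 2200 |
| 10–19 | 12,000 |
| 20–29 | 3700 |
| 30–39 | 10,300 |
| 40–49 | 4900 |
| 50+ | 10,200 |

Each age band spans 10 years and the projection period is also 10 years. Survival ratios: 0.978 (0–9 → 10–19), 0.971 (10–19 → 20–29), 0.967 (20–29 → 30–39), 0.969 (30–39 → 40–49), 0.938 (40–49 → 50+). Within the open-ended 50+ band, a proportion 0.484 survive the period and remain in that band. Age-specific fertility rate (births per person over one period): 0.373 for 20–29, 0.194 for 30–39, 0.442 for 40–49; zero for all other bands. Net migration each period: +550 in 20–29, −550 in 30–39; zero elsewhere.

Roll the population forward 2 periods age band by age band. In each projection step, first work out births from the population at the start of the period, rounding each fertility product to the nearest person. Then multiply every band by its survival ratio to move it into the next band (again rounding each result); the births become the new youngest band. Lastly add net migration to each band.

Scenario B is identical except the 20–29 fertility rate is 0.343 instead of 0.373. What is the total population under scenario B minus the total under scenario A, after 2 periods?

Numbering the groups 1..6 from youngest to oldest:
— Period 1 —
Births: 3700 × 0.373 = 1380, 10300 × 0.194 = 1998, 4900 × 0.442 = 2166 — total 5544
Group 2: 2200 × 0.978 = 2152
Group 3: 12000 × 0.971 = 11652
Group 4: 3700 × 0.967 = 3578
Group 5: 10300 × 0.969 = 9981
Group 6: 4900 × 0.938 + 10200 × 0.484 = 4596 + 4937 = 9533
Net migration: Group 3 + 550 → 12202; Group 4 − 550 → 3028
End of period: [5544, 2152, 12202, 3028, 9981, 9533]
— Period 2 —
Births: 12202 × 0.373 = 4551, 3028 × 0.194 = 587, 9981 × 0.442 = 4412 — total 9550
Group 2: 5544 × 0.978 = 5422
Group 3: 2152 × 0.971 = 2090
Group 4: 12202 × 0.967 = 11799
Group 5: 3028 × 0.969 = 2934
Group 6: 9981 × 0.938 + 9533 × 0.484 = 9362 + 4614 = 13976
Net migration: Group 3 + 550 → 2640; Group 4 − 550 → 11249
End of period: [9550, 5422, 2640, 11249, 2934, 13976]
Scenario A total after 2 periods: 45771
Scenario B projection —
— Period 1 —
Births: 3700 × 0.343 = 1269, 10300 × 0.194 = 1998, 4900 × 0.442 = 2166 — total 5433
Group 2: 2200 × 0.978 = 2152
Group 3: 12000 × 0.971 = 11652
Group 4: 3700 × 0.967 = 3578
Group 5: 10300 × 0.969 = 9981
Group 6: 4900 × 0.938 + 10200 × 0.484 = 4596 + 4937 = 9533
Net migration: Group 3 + 550 → 12202; Group 4 − 550 → 3028
End of period: [5433, 2152, 12202, 3028, 9981, 9533]
— Period 2 —
Births: 12202 × 0.343 = 4185, 3028 × 0.194 = 587, 9981 × 0.442 = 4412 — total 9184
Group 2: 5433 × 0.978 = 5313
Group 3: 2152 × 0.971 = 2090
Group 4: 12202 × 0.967 = 11799
Group 5: 3028 × 0.969 = 2934
Group 6: 9981 × 0.938 + 9533 × 0.484 = 9362 + 4614 = 13976
Net migration: Group 3 + 550 → 2640; Group 4 − 550 → 11249
End of period: [9184, 5313, 2640, 11249, 2934, 13976]
Scenario B total after 2 periods: 45296
Difference B − A = 45296 − 45771 = -475

-475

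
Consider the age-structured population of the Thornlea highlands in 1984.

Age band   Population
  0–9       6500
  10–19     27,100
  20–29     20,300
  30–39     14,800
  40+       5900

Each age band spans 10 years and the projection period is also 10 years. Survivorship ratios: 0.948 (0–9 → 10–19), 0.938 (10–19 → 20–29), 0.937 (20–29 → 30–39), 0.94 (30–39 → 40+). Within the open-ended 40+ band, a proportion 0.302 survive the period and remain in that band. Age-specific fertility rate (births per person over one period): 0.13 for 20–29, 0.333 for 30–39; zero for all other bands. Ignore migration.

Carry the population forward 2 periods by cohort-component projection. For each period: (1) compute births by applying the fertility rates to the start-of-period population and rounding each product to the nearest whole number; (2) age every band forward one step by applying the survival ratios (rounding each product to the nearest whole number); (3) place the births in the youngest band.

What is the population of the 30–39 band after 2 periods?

23819

[period 1]
Births: 20300 × 0.13 = 2639 ; 14800 × 0.333 = 4928 ⇒ total 7567
10–19: 6500 × 0.948 = 6162
20–29: 27100 × 0.938 = 25420
30–39: 20300 × 0.937 = 19021
40+: 14800 × 0.94 + 5900 × 0.302 = 13912 + 1782 = 15694
Giving 7567 / 6162 / 25420 / 19021 / 15694.
[period 2]
Births: 25420 × 0.13 = 3305 ; 19021 × 0.333 = 6334 ⇒ total 9639
10–19: 7567 × 0.948 = 7174
20–29: 6162 × 0.938 = 5780
30–39: 25420 × 0.937 = 23819
40+: 19021 × 0.94 + 15694 × 0.302 = 17880 + 4740 = 22620
Giving 9639 / 7174 / 5780 / 23819 / 22620.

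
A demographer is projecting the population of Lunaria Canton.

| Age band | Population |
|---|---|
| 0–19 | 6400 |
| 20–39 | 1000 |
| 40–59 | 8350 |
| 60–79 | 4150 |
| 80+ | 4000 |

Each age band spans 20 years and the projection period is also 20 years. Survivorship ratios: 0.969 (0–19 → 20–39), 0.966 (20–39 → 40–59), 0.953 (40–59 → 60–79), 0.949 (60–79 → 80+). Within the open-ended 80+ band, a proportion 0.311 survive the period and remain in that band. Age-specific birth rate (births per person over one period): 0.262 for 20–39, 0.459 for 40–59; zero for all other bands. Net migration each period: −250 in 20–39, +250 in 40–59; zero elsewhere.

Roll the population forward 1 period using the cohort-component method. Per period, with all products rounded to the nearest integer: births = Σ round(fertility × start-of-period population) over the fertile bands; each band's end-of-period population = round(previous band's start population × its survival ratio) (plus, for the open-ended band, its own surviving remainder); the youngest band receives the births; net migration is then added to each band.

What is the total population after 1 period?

Call the groups 1 to 5, youngest first.
Period 1.
Births: 1000 × 0.262 = 262  |  8350 × 0.459 = 3833 → total 4095
Group 2: 6400 × 0.969 = 6202
Group 3: 1000 × 0.966 = 966
Group 4: 8350 × 0.953 = 7958
Group 5: 4150 × 0.949 + 4000 × 0.311 = 3938 + 1244 = 5182
Net migration: Group 2 − 250 → 5952; Group 3 + 250 → 1216
End of period: [4095, 5952, 1216, 7958, 5182]
Total after period 1: 4095 + 5952 + 1216 + 7958 + 5182 = 24403

24403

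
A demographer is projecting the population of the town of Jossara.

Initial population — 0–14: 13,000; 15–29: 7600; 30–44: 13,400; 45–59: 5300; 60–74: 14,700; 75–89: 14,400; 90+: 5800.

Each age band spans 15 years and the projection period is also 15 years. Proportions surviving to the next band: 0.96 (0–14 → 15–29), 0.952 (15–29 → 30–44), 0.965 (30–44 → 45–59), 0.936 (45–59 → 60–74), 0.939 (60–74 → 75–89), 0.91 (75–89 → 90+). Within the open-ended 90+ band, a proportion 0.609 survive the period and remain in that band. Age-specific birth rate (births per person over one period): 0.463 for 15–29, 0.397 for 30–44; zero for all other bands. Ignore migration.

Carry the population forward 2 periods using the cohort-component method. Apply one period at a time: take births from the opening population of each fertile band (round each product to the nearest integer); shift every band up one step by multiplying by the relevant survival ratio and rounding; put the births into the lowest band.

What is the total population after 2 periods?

75451

— Period 1 —
Births: 7600 * 0.463 = 3519, 13400 * 0.397 = 5320 → total 8839
15–29: 13000 * 0.96 = 12480
30–44: 7600 * 0.952 = 7235
45–59: 13400 * 0.965 = 12931
60–74: 5300 * 0.936 = 4961
75–89: 14700 * 0.939 = 13803
90+: 14400 * 0.91 + 5800 * 0.609 = 13104 + 3532 = 16636
→ [8839, 12480, 7235, 12931, 4961, 13803, 16636]
— Period 2 —
Births: 12480 * 0.463 = 5778, 7235 * 0.397 = 2872 → total 8650
15–29: 8839 * 0.96 = 8485
30–44: 12480 * 0.952 = 11881
45–59: 7235 * 0.965 = 6982
60–74: 12931 * 0.936 = 12103
75–89: 4961 * 0.939 = 4658
90+: 13803 * 0.91 + 16636 * 0.609 = 12561 + 10131 = 22692
→ [8650, 8485, 11881, 6982, 12103, 4658, 22692]
Total after period 2: 8650 + 8485 + 11881 + 6982 + 12103 + 4658 + 22692 = 75451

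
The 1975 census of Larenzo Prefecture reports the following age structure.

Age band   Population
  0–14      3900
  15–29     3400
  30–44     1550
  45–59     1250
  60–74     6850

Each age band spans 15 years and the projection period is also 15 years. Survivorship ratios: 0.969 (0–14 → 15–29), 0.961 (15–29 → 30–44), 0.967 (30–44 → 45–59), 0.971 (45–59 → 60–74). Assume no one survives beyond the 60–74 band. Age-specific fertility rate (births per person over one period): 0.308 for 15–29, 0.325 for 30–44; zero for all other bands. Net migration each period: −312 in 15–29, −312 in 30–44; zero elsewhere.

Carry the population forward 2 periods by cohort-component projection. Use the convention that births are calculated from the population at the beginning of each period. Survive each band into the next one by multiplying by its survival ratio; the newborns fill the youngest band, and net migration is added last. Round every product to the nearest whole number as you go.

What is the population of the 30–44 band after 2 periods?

(Bands numbered youngest = 1 to oldest = 5.)
[period 1]
Births: 3400 × 0.308 = 1047 ; 1550 × 0.325 = 504 ⇒ total 1551
Band 2: 3900 × 0.969 = 3779
Band 3: 3400 × 0.961 = 3267
Band 4: 1550 × 0.967 = 1499
Band 5: 1250 × 0.971 = 1214
Net migration: Band 2 − 312 → 3467; Band 3 − 312 → 2955
End of period: [1551, 3467, 2955, 1499, 1214]
[period 2]
Births: 3467 × 0.308 = 1068 ; 2955 × 0.325 = 960 ⇒ total 2028
Band 2: 1551 × 0.969 = 1503
Band 3: 3467 × 0.961 = 3332
Band 4: 2955 × 0.967 = 2857
Band 5: 1499 × 0.971 = 1456
Net migration: Band 2 − 312 → 1191; Band 3 − 312 → 3020
End of period: [2028, 1191, 3020, 2857, 1456]

3020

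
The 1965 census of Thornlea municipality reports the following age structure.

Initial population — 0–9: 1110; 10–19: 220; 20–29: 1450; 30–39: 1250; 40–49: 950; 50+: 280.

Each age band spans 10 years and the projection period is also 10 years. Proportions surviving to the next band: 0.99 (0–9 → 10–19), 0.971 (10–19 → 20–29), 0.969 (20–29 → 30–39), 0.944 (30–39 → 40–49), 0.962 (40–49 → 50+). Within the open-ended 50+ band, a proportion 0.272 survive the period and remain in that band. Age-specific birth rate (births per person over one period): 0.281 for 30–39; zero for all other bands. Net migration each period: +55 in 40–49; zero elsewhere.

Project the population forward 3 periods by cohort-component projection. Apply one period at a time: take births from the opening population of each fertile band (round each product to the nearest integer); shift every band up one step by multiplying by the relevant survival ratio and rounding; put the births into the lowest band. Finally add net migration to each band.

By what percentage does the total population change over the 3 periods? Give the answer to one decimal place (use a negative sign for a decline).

-27.9

Let band 1 be 0–9 through band 6 = 50+.
Period 1:
Births: 1250 * 0.281 = 351
Band 2: 1110 * 0.99 = 1099
Band 3: 220 * 0.971 = 214
Band 4: 1450 * 0.969 = 1405
Band 5: 1250 * 0.944 = 1180
Band 6: 950 * 0.962 + 280 * 0.272 = 914 + 76 = 990
Net migration: Band 5 + 55 → 1235
→ [351, 1099, 214, 1405, 1235, 990]
Period 2:
Births: 1405 * 0.281 = 395
Band 2: 351 * 0.99 = 347
Band 3: 1099 * 0.971 = 1067
Band 4: 214 * 0.969 = 207
Band 5: 1405 * 0.944 = 1326
Band 6: 1235 * 0.962 + 990 * 0.272 = 1188 + 269 = 1457
Net migration: Band 5 + 55 → 1381
→ [395, 347, 1067, 207, 1381, 1457]
Period 3:
Births: 207 * 0.281 = 58
Band 2: 395 * 0.99 = 391
Band 3: 347 * 0.971 = 337
Band 4: 1067 * 0.969 = 1034
Band 5: 207 * 0.944 = 195
Band 6: 1381 * 0.962 + 1457 * 0.272 = 1329 + 396 = 1725
Net migration: Band 5 + 55 → 250
→ [58, 391, 337, 1034, 250, 1725]
Total: 5260 → 3795; change = -1465; percentage change = -27.9%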